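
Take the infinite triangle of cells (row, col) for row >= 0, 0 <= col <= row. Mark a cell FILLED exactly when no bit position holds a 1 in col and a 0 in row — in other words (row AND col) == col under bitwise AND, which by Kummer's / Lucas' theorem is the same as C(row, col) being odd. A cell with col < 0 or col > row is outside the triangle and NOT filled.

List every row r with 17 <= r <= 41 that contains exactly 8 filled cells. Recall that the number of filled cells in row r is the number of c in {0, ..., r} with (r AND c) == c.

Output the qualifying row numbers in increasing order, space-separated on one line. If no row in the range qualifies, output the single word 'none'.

Row r has 2^popcount(r) filled cells, so we need popcount(r) = log2(8) = 3.
Scan r = 17..41 and keep those with exactly 3 one-bits:
r=17=10001 popcount=2 -> skip
r=18=10010 popcount=2 -> skip
r=19=10011 popcount=3 -> KEEP
r=20=10100 popcount=2 -> skip
r=21=10101 popcount=3 -> KEEP
r=22=10110 popcount=3 -> KEEP
r=23=10111 popcount=4 -> skip
r=24=11000 popcount=2 -> skip
r=25=11001 popcount=3 -> KEEP
r=26=11010 popcount=3 -> KEEP
r=27=11011 popcount=4 -> skip
r=28=11100 popcount=3 -> KEEP
r=29=11101 popcount=4 -> skip
r=30=11110 popcount=4 -> skip
r=31=11111 popcount=5 -> skip
r=32=100000 popcount=1 -> skip
r=33=100001 popcount=2 -> skip
r=34=100010 popcount=2 -> skip
r=35=100011 popcount=3 -> KEEP
r=36=100100 popcount=2 -> skip
r=37=100101 popcount=3 -> KEEP
r=38=100110 popcount=3 -> KEEP
r=39=100111 popcount=4 -> skip
r=40=101000 popcount=2 -> skip
r=41=101001 popcount=3 -> KEEP
Kept rows: 19 21 22 25 26 28 35 37 38 41

Answer: 19 21 22 25 26 28 35 37 38 41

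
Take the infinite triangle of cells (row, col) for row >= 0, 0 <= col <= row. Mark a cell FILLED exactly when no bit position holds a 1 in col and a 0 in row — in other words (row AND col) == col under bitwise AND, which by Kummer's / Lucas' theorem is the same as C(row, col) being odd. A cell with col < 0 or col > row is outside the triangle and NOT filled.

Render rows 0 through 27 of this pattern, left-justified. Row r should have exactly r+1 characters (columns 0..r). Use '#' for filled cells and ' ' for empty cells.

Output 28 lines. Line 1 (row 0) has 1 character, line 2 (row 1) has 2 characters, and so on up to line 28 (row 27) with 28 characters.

Answer: #
##
# #
####
#   #
##  ##
# # # #
########
#       #
##      ##
# #     # #
####    ####
#   #   #   #
##  ##  ##  ##
# # # # # # # #
################
#               #
##              ##
# #             # #
####            ####
#   #           #   #
##  ##          ##  ##
# # # #         # # # #
########        ########
#       #       #       #
##      ##      ##      ##
# #     # #     # #     # #
####    ####    ####    ####

Derivation:
r0=0: #
r1=1: ##
r2=10: # #
r3=11: ####
r4=100: #   #
r5=101: ##  ##
r6=110: # # # #
r7=111: ########
r8=1000: #       #
r9=1001: ##      ##
r10=1010: # #     # #
r11=1011: ####    ####
r12=1100: #   #   #   #
r13=1101: ##  ##  ##  ##
r14=1110: # # # # # # # #
r15=1111: ################
r16=10000: #               #
r17=10001: ##              ##
r18=10010: # #             # #
r19=10011: ####            ####
r20=10100: #   #           #   #
r21=10101: ##  ##          ##  ##
r22=10110: # # # #         # # # #
r23=10111: ########        ########
r24=11000: #       #       #       #
r25=11001: ##      ##      ##      ##
r26=11010: # #     # #     # #     # #
r27=11011: ####    ####    ####    ####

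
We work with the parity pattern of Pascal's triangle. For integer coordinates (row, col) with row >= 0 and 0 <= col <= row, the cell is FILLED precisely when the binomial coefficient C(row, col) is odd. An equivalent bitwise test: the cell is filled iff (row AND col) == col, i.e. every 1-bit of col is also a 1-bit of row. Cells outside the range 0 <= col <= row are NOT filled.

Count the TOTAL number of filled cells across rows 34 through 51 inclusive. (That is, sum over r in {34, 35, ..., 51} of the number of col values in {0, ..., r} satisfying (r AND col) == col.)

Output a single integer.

r34=100010 pc2: +4 =4
r35=100011 pc3: +8 =12
r36=100100 pc2: +4 =16
r37=100101 pc3: +8 =24
r38=100110 pc3: +8 =32
r39=100111 pc4: +16 =48
r40=101000 pc2: +4 =52
r41=101001 pc3: +8 =60
r42=101010 pc3: +8 =68
r43=101011 pc4: +16 =84
r44=101100 pc3: +8 =92
r45=101101 pc4: +16 =108
r46=101110 pc4: +16 =124
r47=101111 pc5: +32 =156
r48=110000 pc2: +4 =160
r49=110001 pc3: +8 =168
r50=110010 pc3: +8 =176
r51=110011 pc4: +16 =192

Answer: 192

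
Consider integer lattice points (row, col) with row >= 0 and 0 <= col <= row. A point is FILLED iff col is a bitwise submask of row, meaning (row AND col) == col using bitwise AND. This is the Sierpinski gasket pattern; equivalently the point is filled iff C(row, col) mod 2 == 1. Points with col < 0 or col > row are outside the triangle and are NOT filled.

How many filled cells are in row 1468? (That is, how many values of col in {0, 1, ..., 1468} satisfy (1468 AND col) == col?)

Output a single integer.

Answer: 128

Derivation:
1468 in binary = 10110111100
popcount(1468) = number of 1-bits in 10110111100 = 7
A col c satisfies (1468 AND c) == c iff every set bit of c is also set in 1468; each of the 7 set bits of 1468 can independently be on or off in c.
count = 2^7 = 128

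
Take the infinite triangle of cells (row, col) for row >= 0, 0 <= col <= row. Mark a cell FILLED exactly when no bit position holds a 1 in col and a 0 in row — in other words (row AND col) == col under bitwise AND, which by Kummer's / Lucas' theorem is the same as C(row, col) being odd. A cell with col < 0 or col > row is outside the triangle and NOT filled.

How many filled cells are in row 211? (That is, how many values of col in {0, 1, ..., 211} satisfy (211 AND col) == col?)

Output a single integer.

211 in binary = 11010011
popcount(211) = number of 1-bits in 11010011 = 5
A col c satisfies (211 AND c) == c iff every set bit of c is also set in 211; each of the 5 set bits of 211 can independently be on or off in c.
count = 2^5 = 32

Answer: 32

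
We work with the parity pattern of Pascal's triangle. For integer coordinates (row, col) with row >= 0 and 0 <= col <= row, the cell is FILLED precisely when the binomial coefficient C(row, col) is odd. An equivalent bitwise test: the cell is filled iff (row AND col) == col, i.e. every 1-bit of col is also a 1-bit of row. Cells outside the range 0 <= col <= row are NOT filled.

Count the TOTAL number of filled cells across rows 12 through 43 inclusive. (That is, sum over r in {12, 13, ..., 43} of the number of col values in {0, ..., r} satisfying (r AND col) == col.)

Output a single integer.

r12=1100 pc2: +4 =4
r13=1101 pc3: +8 =12
r14=1110 pc3: +8 =20
r15=1111 pc4: +16 =36
r16=10000 pc1: +2 =38
r17=10001 pc2: +4 =42
r18=10010 pc2: +4 =46
r19=10011 pc3: +8 =54
r20=10100 pc2: +4 =58
r21=10101 pc3: +8 =66
r22=10110 pc3: +8 =74
r23=10111 pc4: +16 =90
r24=11000 pc2: +4 =94
r25=11001 pc3: +8 =102
r26=11010 pc3: +8 =110
r27=11011 pc4: +16 =126
r28=11100 pc3: +8 =134
r29=11101 pc4: +16 =150
r30=11110 pc4: +16 =166
r31=11111 pc5: +32 =198
r32=100000 pc1: +2 =200
r33=100001 pc2: +4 =204
r34=100010 pc2: +4 =208
r35=100011 pc3: +8 =216
r36=100100 pc2: +4 =220
r37=100101 pc3: +8 =228
r38=100110 pc3: +8 =236
r39=100111 pc4: +16 =252
r40=101000 pc2: +4 =256
r41=101001 pc3: +8 =264
r42=101010 pc3: +8 =272
r43=101011 pc4: +16 =288

Answer: 288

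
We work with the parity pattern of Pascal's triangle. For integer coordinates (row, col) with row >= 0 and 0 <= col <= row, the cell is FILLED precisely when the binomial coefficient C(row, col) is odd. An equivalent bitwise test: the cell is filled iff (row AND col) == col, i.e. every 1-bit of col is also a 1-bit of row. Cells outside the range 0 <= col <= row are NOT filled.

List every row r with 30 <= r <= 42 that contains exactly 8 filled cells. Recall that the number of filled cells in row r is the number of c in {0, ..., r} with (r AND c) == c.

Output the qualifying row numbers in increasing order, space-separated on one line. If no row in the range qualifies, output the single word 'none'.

Row r has 2^popcount(r) filled cells, so we need popcount(r) = log2(8) = 3.
Scan r = 30..42 and keep those with exactly 3 one-bits:
r=30=11110 popcount=4 -> skip
r=31=11111 popcount=5 -> skip
r=32=100000 popcount=1 -> skip
r=33=100001 popcount=2 -> skip
r=34=100010 popcount=2 -> skip
r=35=100011 popcount=3 -> KEEP
r=36=100100 popcount=2 -> skip
r=37=100101 popcount=3 -> KEEP
r=38=100110 popcount=3 -> KEEP
r=39=100111 popcount=4 -> skip
r=40=101000 popcount=2 -> skip
r=41=101001 popcount=3 -> KEEP
r=42=101010 popcount=3 -> KEEP
Kept rows: 35 37 38 41 42

Answer: 35 37 38 41 42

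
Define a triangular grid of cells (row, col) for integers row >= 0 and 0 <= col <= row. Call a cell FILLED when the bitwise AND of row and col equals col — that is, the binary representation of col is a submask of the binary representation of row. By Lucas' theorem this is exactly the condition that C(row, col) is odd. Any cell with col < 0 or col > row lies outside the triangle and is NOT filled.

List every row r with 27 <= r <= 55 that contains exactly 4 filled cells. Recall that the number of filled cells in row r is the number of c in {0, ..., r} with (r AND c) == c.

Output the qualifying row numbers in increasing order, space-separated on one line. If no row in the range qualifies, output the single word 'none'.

Row r has 2^popcount(r) filled cells, so we need popcount(r) = log2(4) = 2.
Scan r = 27..55 and keep those with exactly 2 one-bits:
r=27=11011 popcount=4 -> skip
r=28=11100 popcount=3 -> skip
r=29=11101 popcount=4 -> skip
r=30=11110 popcount=4 -> skip
r=31=11111 popcount=5 -> skip
r=32=100000 popcount=1 -> skip
r=33=100001 popcount=2 -> KEEP
r=34=100010 popcount=2 -> KEEP
r=35=100011 popcount=3 -> skip
r=36=100100 popcount=2 -> KEEP
r=37=100101 popcount=3 -> skip
r=38=100110 popcount=3 -> skip
r=39=100111 popcount=4 -> skip
r=40=101000 popcount=2 -> KEEP
r=41=101001 popcount=3 -> skip
r=42=101010 popcount=3 -> skip
r=43=101011 popcount=4 -> skip
r=44=101100 popcount=3 -> skip
r=45=101101 popcount=4 -> skip
r=46=101110 popcount=4 -> skip
r=47=101111 popcount=5 -> skip
r=48=110000 popcount=2 -> KEEP
r=49=110001 popcount=3 -> skip
r=50=110010 popcount=3 -> skip
r=51=110011 popcount=4 -> skip
r=52=110100 popcount=3 -> skip
r=53=110101 popcount=4 -> skip
r=54=110110 popcount=4 -> skip
r=55=110111 popcount=5 -> skip
Kept rows: 33 34 36 40 48

Answer: 33 34 36 40 48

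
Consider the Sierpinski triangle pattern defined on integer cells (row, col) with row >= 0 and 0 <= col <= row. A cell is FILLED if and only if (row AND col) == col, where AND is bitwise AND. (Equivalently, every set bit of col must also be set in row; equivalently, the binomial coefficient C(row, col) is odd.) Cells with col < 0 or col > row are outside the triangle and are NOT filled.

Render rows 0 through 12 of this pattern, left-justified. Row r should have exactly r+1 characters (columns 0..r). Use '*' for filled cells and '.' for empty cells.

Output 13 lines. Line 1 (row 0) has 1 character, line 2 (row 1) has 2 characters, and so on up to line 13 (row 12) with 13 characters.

r0=0: *
r1=1: **
r2=10: *.*
r3=11: ****
r4=100: *...*
r5=101: **..**
r6=110: *.*.*.*
r7=111: ********
r8=1000: *.......*
r9=1001: **......**
r10=1010: *.*.....*.*
r11=1011: ****....****
r12=1100: *...*...*...*

Answer: *
**
*.*
****
*...*
**..**
*.*.*.*
********
*.......*
**......**
*.*.....*.*
****....****
*...*...*...*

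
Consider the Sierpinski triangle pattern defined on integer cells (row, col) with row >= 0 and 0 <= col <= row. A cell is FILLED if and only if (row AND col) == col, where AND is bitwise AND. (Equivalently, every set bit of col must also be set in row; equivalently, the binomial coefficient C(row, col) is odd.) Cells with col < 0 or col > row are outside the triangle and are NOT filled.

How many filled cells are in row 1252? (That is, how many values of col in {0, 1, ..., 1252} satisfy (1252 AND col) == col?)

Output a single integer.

1252 in binary = 10011100100
popcount(1252) = number of 1-bits in 10011100100 = 5
A col c satisfies (1252 AND c) == c iff every set bit of c is also set in 1252; each of the 5 set bits of 1252 can independently be on or off in c.
count = 2^5 = 32

Answer: 32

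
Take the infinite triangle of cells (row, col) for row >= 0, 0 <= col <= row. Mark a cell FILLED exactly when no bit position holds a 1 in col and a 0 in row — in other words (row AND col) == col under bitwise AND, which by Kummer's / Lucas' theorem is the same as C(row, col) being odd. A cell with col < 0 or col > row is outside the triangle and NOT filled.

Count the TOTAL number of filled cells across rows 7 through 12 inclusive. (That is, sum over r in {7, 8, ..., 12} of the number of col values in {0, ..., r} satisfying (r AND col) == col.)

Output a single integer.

r7=111 pc3: +8 =8
r8=1000 pc1: +2 =10
r9=1001 pc2: +4 =14
r10=1010 pc2: +4 =18
r11=1011 pc3: +8 =26
r12=1100 pc2: +4 =30

Answer: 30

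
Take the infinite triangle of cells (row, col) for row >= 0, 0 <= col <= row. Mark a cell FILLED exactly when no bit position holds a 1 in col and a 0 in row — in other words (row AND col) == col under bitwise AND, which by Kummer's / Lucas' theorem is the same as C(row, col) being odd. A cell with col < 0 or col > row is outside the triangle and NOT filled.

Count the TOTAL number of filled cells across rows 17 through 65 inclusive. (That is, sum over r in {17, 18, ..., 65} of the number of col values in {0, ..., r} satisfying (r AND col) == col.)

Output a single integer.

r17=10001 pc2: +4 =4
r18=10010 pc2: +4 =8
r19=10011 pc3: +8 =16
r20=10100 pc2: +4 =20
r21=10101 pc3: +8 =28
r22=10110 pc3: +8 =36
r23=10111 pc4: +16 =52
r24=11000 pc2: +4 =56
r25=11001 pc3: +8 =64
r26=11010 pc3: +8 =72
r27=11011 pc4: +16 =88
r28=11100 pc3: +8 =96
r29=11101 pc4: +16 =112
r30=11110 pc4: +16 =128
r31=11111 pc5: +32 =160
r32=100000 pc1: +2 =162
r33=100001 pc2: +4 =166
r34=100010 pc2: +4 =170
r35=100011 pc3: +8 =178
r36=100100 pc2: +4 =182
r37=100101 pc3: +8 =190
r38=100110 pc3: +8 =198
r39=100111 pc4: +16 =214
r40=101000 pc2: +4 =218
r41=101001 pc3: +8 =226
r42=101010 pc3: +8 =234
r43=101011 pc4: +16 =250
r44=101100 pc3: +8 =258
r45=101101 pc4: +16 =274
r46=101110 pc4: +16 =290
r47=101111 pc5: +32 =322
r48=110000 pc2: +4 =326
r49=110001 pc3: +8 =334
r50=110010 pc3: +8 =342
r51=110011 pc4: +16 =358
r52=110100 pc3: +8 =366
r53=110101 pc4: +16 =382
r54=110110 pc4: +16 =398
r55=110111 pc5: +32 =430
r56=111000 pc3: +8 =438
r57=111001 pc4: +16 =454
r58=111010 pc4: +16 =470
r59=111011 pc5: +32 =502
r60=111100 pc4: +16 =518
r61=111101 pc5: +32 =550
r62=111110 pc5: +32 =582
r63=111111 pc6: +64 =646
r64=1000000 pc1: +2 =648
r65=1000001 pc2: +4 =652

Answer: 652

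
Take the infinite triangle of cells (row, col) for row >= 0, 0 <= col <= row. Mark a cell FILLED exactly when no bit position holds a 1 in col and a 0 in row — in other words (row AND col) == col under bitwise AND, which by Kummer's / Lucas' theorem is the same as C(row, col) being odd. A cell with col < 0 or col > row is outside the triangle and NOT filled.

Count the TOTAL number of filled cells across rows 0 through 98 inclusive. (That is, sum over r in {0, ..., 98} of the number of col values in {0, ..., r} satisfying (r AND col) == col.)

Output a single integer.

Answer: 1235

Derivation:
r0=0 pc0: +1 =1
r1=1 pc1: +2 =3
r2=10 pc1: +2 =5
r3=11 pc2: +4 =9
r4=100 pc1: +2 =11
r5=101 pc2: +4 =15
r6=110 pc2: +4 =19
r7=111 pc3: +8 =27
r8=1000 pc1: +2 =29
r9=1001 pc2: +4 =33
r10=1010 pc2: +4 =37
r11=1011 pc3: +8 =45
r12=1100 pc2: +4 =49
r13=1101 pc3: +8 =57
r14=1110 pc3: +8 =65
r15=1111 pc4: +16 =81
r16=10000 pc1: +2 =83
r17=10001 pc2: +4 =87
r18=10010 pc2: +4 =91
r19=10011 pc3: +8 =99
r20=10100 pc2: +4 =103
r21=10101 pc3: +8 =111
r22=10110 pc3: +8 =119
r23=10111 pc4: +16 =135
r24=11000 pc2: +4 =139
r25=11001 pc3: +8 =147
r26=11010 pc3: +8 =155
r27=11011 pc4: +16 =171
r28=11100 pc3: +8 =179
r29=11101 pc4: +16 =195
r30=11110 pc4: +16 =211
r31=11111 pc5: +32 =243
r32=100000 pc1: +2 =245
r33=100001 pc2: +4 =249
r34=100010 pc2: +4 =253
r35=100011 pc3: +8 =261
r36=100100 pc2: +4 =265
r37=100101 pc3: +8 =273
r38=100110 pc3: +8 =281
r39=100111 pc4: +16 =297
r40=101000 pc2: +4 =301
r41=101001 pc3: +8 =309
r42=101010 pc3: +8 =317
r43=101011 pc4: +16 =333
r44=101100 pc3: +8 =341
r45=101101 pc4: +16 =357
r46=101110 pc4: +16 =373
r47=101111 pc5: +32 =405
r48=110000 pc2: +4 =409
r49=110001 pc3: +8 =417
r50=110010 pc3: +8 =425
r51=110011 pc4: +16 =441
r52=110100 pc3: +8 =449
r53=110101 pc4: +16 =465
r54=110110 pc4: +16 =481
r55=110111 pc5: +32 =513
r56=111000 pc3: +8 =521
r57=111001 pc4: +16 =537
r58=111010 pc4: +16 =553
r59=111011 pc5: +32 =585
r60=111100 pc4: +16 =601
r61=111101 pc5: +32 =633
r62=111110 pc5: +32 =665
r63=111111 pc6: +64 =729
r64=1000000 pc1: +2 =731
r65=1000001 pc2: +4 =735
r66=1000010 pc2: +4 =739
r67=1000011 pc3: +8 =747
r68=1000100 pc2: +4 =751
r69=1000101 pc3: +8 =759
r70=1000110 pc3: +8 =767
r71=1000111 pc4: +16 =783
r72=1001000 pc2: +4 =787
r73=1001001 pc3: +8 =795
r74=1001010 pc3: +8 =803
r75=1001011 pc4: +16 =819
r76=1001100 pc3: +8 =827
r77=1001101 pc4: +16 =843
r78=1001110 pc4: +16 =859
r79=1001111 pc5: +32 =891
r80=1010000 pc2: +4 =895
r81=1010001 pc3: +8 =903
r82=1010010 pc3: +8 =911
r83=1010011 pc4: +16 =927
r84=1010100 pc3: +8 =935
r85=1010101 pc4: +16 =951
r86=1010110 pc4: +16 =967
r87=1010111 pc5: +32 =999
r88=1011000 pc3: +8 =1007
r89=1011001 pc4: +16 =1023
r90=1011010 pc4: +16 =1039
r91=1011011 pc5: +32 =1071
r92=1011100 pc4: +16 =1087
r93=1011101 pc5: +32 =1119
r94=1011110 pc5: +32 =1151
r95=1011111 pc6: +64 =1215
r96=1100000 pc2: +4 =1219
r97=1100001 pc3: +8 =1227
r98=1100010 pc3: +8 =1235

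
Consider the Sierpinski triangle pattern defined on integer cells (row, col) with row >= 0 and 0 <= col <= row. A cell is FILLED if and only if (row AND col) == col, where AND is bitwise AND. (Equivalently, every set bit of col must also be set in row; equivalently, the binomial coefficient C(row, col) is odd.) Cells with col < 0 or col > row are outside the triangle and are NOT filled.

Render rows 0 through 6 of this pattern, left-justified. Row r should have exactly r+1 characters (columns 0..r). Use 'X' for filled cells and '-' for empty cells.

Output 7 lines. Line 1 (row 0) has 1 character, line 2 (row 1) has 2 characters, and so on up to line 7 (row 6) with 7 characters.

r0=0: X
r1=1: XX
r2=10: X-X
r3=11: XXXX
r4=100: X---X
r5=101: XX--XX
r6=110: X-X-X-X

Answer: X
XX
X-X
XXXX
X---X
XX--XX
X-X-X-X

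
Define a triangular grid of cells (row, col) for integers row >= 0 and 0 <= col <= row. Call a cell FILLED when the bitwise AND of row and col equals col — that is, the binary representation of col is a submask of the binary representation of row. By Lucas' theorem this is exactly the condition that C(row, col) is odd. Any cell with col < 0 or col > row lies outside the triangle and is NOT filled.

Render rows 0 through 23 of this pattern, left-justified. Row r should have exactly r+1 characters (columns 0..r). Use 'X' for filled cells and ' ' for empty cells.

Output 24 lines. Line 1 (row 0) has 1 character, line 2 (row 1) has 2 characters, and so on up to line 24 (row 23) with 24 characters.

Answer: X
XX
X X
XXXX
X   X
XX  XX
X X X X
XXXXXXXX
X       X
XX      XX
X X     X X
XXXX    XXXX
X   X   X   X
XX  XX  XX  XX
X X X X X X X X
XXXXXXXXXXXXXXXX
X               X
XX              XX
X X             X X
XXXX            XXXX
X   X           X   X
XX  XX          XX  XX
X X X X         X X X X
XXXXXXXX        XXXXXXXX

Derivation:
r0=0: X
r1=1: XX
r2=10: X X
r3=11: XXXX
r4=100: X   X
r5=101: XX  XX
r6=110: X X X X
r7=111: XXXXXXXX
r8=1000: X       X
r9=1001: XX      XX
r10=1010: X X     X X
r11=1011: XXXX    XXXX
r12=1100: X   X   X   X
r13=1101: XX  XX  XX  XX
r14=1110: X X X X X X X X
r15=1111: XXXXXXXXXXXXXXXX
r16=10000: X               X
r17=10001: XX              XX
r18=10010: X X             X X
r19=10011: XXXX            XXXX
r20=10100: X   X           X   X
r21=10101: XX  XX          XX  XX
r22=10110: X X X X         X X X X
r23=10111: XXXXXXXX        XXXXXXXX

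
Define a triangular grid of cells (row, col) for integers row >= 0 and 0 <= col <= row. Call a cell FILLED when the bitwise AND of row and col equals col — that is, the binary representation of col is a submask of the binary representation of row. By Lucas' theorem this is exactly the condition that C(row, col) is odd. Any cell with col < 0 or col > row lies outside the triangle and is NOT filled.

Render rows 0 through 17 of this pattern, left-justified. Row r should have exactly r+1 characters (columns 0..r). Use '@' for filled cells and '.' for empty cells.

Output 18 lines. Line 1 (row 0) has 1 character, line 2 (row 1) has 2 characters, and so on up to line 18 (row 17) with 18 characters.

r0=0: @
r1=1: @@
r2=10: @.@
r3=11: @@@@
r4=100: @...@
r5=101: @@..@@
r6=110: @.@.@.@
r7=111: @@@@@@@@
r8=1000: @.......@
r9=1001: @@......@@
r10=1010: @.@.....@.@
r11=1011: @@@@....@@@@
r12=1100: @...@...@...@
r13=1101: @@..@@..@@..@@
r14=1110: @.@.@.@.@.@.@.@
r15=1111: @@@@@@@@@@@@@@@@
r16=10000: @...............@
r17=10001: @@..............@@

Answer: @
@@
@.@
@@@@
@...@
@@..@@
@.@.@.@
@@@@@@@@
@.......@
@@......@@
@.@.....@.@
@@@@....@@@@
@...@...@...@
@@..@@..@@..@@
@.@.@.@.@.@.@.@
@@@@@@@@@@@@@@@@
@...............@
@@..............@@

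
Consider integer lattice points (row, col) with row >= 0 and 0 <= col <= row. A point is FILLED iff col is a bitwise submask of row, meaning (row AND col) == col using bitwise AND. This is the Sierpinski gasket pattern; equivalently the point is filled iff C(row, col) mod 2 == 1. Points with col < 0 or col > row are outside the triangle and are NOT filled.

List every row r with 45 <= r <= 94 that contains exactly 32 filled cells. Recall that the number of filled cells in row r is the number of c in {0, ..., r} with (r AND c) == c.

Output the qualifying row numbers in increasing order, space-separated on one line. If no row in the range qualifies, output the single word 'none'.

Row r has 2^popcount(r) filled cells, so we need popcount(r) = log2(32) = 5.
Scan r = 45..94 and keep those with exactly 5 one-bits:
r=45=101101 popcount=4 -> skip
r=46=101110 popcount=4 -> skip
r=47=101111 popcount=5 -> KEEP
r=48=110000 popcount=2 -> skip
r=49=110001 popcount=3 -> skip
r=50=110010 popcount=3 -> skip
r=51=110011 popcount=4 -> skip
r=52=110100 popcount=3 -> skip
r=53=110101 popcount=4 -> skip
r=54=110110 popcount=4 -> skip
r=55=110111 popcount=5 -> KEEP
r=56=111000 popcount=3 -> skip
r=57=111001 popcount=4 -> skip
r=58=111010 popcount=4 -> skip
r=59=111011 popcount=5 -> KEEP
r=60=111100 popcount=4 -> skip
r=61=111101 popcount=5 -> KEEP
r=62=111110 popcount=5 -> KEEP
r=63=111111 popcount=6 -> skip
r=64=1000000 popcount=1 -> skip
r=65=1000001 popcount=2 -> skip
r=66=1000010 popcount=2 -> skip
r=67=1000011 popcount=3 -> skip
r=68=1000100 popcount=2 -> skip
r=69=1000101 popcount=3 -> skip
r=70=1000110 popcount=3 -> skip
r=71=1000111 popcount=4 -> skip
r=72=1001000 popcount=2 -> skip
r=73=1001001 popcount=3 -> skip
r=74=1001010 popcount=3 -> skip
r=75=1001011 popcount=4 -> skip
r=76=1001100 popcount=3 -> skip
r=77=1001101 popcount=4 -> skip
r=78=1001110 popcount=4 -> skip
r=79=1001111 popcount=5 -> KEEP
r=80=1010000 popcount=2 -> skip
r=81=1010001 popcount=3 -> skip
r=82=1010010 popcount=3 -> skip
r=83=1010011 popcount=4 -> skip
r=84=1010100 popcount=3 -> skip
r=85=1010101 popcount=4 -> skip
r=86=1010110 popcount=4 -> skip
r=87=1010111 popcount=5 -> KEEP
r=88=1011000 popcount=3 -> skip
r=89=1011001 popcount=4 -> skip
r=90=1011010 popcount=4 -> skip
r=91=1011011 popcount=5 -> KEEP
r=92=1011100 popcount=4 -> skip
r=93=1011101 popcount=5 -> KEEP
r=94=1011110 popcount=5 -> KEEP
Kept rows: 47 55 59 61 62 79 87 91 93 94

Answer: 47 55 59 61 62 79 87 91 93 94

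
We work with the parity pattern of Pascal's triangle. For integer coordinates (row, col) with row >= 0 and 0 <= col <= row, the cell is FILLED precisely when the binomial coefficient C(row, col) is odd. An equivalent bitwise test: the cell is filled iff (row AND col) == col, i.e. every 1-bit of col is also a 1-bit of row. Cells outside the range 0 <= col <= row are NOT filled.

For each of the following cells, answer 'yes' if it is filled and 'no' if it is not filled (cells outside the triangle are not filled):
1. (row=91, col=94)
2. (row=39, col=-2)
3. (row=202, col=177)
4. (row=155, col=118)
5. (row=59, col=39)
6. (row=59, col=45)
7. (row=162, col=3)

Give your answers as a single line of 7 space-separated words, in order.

(91,94): col outside [0, 91] -> not filled
(39,-2): col outside [0, 39] -> not filled
(202,177): row=0b11001010, col=0b10110001, row AND col = 0b10000000 = 128; 128 != 177 -> empty
(155,118): row=0b10011011, col=0b1110110, row AND col = 0b10010 = 18; 18 != 118 -> empty
(59,39): row=0b111011, col=0b100111, row AND col = 0b100011 = 35; 35 != 39 -> empty
(59,45): row=0b111011, col=0b101101, row AND col = 0b101001 = 41; 41 != 45 -> empty
(162,3): row=0b10100010, col=0b11, row AND col = 0b10 = 2; 2 != 3 -> empty

Answer: no no no no no no no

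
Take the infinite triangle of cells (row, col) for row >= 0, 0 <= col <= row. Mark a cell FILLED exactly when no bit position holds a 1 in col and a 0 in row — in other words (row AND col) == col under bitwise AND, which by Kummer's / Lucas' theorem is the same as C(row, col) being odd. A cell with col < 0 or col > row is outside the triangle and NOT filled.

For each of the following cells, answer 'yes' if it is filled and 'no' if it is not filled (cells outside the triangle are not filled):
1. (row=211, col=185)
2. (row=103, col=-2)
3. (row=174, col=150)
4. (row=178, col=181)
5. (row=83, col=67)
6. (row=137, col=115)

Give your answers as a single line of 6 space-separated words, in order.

(211,185): row=0b11010011, col=0b10111001, row AND col = 0b10010001 = 145; 145 != 185 -> empty
(103,-2): col outside [0, 103] -> not filled
(174,150): row=0b10101110, col=0b10010110, row AND col = 0b10000110 = 134; 134 != 150 -> empty
(178,181): col outside [0, 178] -> not filled
(83,67): row=0b1010011, col=0b1000011, row AND col = 0b1000011 = 67; 67 == 67 -> filled
(137,115): row=0b10001001, col=0b1110011, row AND col = 0b1 = 1; 1 != 115 -> empty

Answer: no no no no yes no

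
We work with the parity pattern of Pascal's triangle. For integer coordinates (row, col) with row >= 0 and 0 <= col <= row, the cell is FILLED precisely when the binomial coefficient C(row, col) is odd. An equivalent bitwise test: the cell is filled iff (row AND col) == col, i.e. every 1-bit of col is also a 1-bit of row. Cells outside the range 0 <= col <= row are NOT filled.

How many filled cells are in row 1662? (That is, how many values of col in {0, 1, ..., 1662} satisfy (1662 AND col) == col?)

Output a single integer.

Answer: 256

Derivation:
1662 in binary = 11001111110
popcount(1662) = number of 1-bits in 11001111110 = 8
A col c satisfies (1662 AND c) == c iff every set bit of c is also set in 1662; each of the 8 set bits of 1662 can independently be on or off in c.
count = 2^8 = 256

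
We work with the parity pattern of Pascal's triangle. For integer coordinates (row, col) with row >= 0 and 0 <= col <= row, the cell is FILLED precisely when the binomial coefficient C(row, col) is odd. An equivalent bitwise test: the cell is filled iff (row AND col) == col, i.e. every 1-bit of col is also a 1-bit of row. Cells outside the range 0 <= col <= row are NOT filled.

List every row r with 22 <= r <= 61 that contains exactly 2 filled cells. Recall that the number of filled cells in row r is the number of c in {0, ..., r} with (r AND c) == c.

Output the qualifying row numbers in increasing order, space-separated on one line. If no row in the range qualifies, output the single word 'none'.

Row r has 2^popcount(r) filled cells, so we need popcount(r) = log2(2) = 1.
Scan r = 22..61 and keep those with exactly 1 one-bits:
r=22=10110 popcount=3 -> skip
r=23=10111 popcount=4 -> skip
r=24=11000 popcount=2 -> skip
r=25=11001 popcount=3 -> skip
r=26=11010 popcount=3 -> skip
r=27=11011 popcount=4 -> skip
r=28=11100 popcount=3 -> skip
r=29=11101 popcount=4 -> skip
r=30=11110 popcount=4 -> skip
r=31=11111 popcount=5 -> skip
r=32=100000 popcount=1 -> KEEP
r=33=100001 popcount=2 -> skip
r=34=100010 popcount=2 -> skip
r=35=100011 popcount=3 -> skip
r=36=100100 popcount=2 -> skip
r=37=100101 popcount=3 -> skip
r=38=100110 popcount=3 -> skip
r=39=100111 popcount=4 -> skip
r=40=101000 popcount=2 -> skip
r=41=101001 popcount=3 -> skip
r=42=101010 popcount=3 -> skip
r=43=101011 popcount=4 -> skip
r=44=101100 popcount=3 -> skip
r=45=101101 popcount=4 -> skip
r=46=101110 popcount=4 -> skip
r=47=101111 popcount=5 -> skip
r=48=110000 popcount=2 -> skip
r=49=110001 popcount=3 -> skip
r=50=110010 popcount=3 -> skip
r=51=110011 popcount=4 -> skip
r=52=110100 popcount=3 -> skip
r=53=110101 popcount=4 -> skip
r=54=110110 popcount=4 -> skip
r=55=110111 popcount=5 -> skip
r=56=111000 popcount=3 -> skip
r=57=111001 popcount=4 -> skip
r=58=111010 popcount=4 -> skip
r=59=111011 popcount=5 -> skip
r=60=111100 popcount=4 -> skip
r=61=111101 popcount=5 -> skip
Kept rows: 32

Answer: 32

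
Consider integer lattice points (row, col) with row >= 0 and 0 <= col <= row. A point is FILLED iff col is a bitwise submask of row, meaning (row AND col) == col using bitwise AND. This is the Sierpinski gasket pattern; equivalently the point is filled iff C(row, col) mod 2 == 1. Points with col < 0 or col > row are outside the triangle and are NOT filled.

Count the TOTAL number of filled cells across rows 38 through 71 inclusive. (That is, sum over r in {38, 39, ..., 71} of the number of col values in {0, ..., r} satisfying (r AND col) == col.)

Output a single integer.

r38=100110 pc3: +8 =8
r39=100111 pc4: +16 =24
r40=101000 pc2: +4 =28
r41=101001 pc3: +8 =36
r42=101010 pc3: +8 =44
r43=101011 pc4: +16 =60
r44=101100 pc3: +8 =68
r45=101101 pc4: +16 =84
r46=101110 pc4: +16 =100
r47=101111 pc5: +32 =132
r48=110000 pc2: +4 =136
r49=110001 pc3: +8 =144
r50=110010 pc3: +8 =152
r51=110011 pc4: +16 =168
r52=110100 pc3: +8 =176
r53=110101 pc4: +16 =192
r54=110110 pc4: +16 =208
r55=110111 pc5: +32 =240
r56=111000 pc3: +8 =248
r57=111001 pc4: +16 =264
r58=111010 pc4: +16 =280
r59=111011 pc5: +32 =312
r60=111100 pc4: +16 =328
r61=111101 pc5: +32 =360
r62=111110 pc5: +32 =392
r63=111111 pc6: +64 =456
r64=1000000 pc1: +2 =458
r65=1000001 pc2: +4 =462
r66=1000010 pc2: +4 =466
r67=1000011 pc3: +8 =474
r68=1000100 pc2: +4 =478
r69=1000101 pc3: +8 =486
r70=1000110 pc3: +8 =494
r71=1000111 pc4: +16 =510

Answer: 510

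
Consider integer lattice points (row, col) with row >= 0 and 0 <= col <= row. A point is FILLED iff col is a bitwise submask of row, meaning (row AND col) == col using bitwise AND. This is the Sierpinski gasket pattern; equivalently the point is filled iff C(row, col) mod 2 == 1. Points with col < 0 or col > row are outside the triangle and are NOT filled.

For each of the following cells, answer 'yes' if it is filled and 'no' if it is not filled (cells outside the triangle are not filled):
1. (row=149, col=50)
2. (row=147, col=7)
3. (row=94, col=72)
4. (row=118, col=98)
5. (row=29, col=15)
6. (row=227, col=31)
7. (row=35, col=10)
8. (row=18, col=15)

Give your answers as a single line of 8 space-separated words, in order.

(149,50): row=0b10010101, col=0b110010, row AND col = 0b10000 = 16; 16 != 50 -> empty
(147,7): row=0b10010011, col=0b111, row AND col = 0b11 = 3; 3 != 7 -> empty
(94,72): row=0b1011110, col=0b1001000, row AND col = 0b1001000 = 72; 72 == 72 -> filled
(118,98): row=0b1110110, col=0b1100010, row AND col = 0b1100010 = 98; 98 == 98 -> filled
(29,15): row=0b11101, col=0b1111, row AND col = 0b1101 = 13; 13 != 15 -> empty
(227,31): row=0b11100011, col=0b11111, row AND col = 0b11 = 3; 3 != 31 -> empty
(35,10): row=0b100011, col=0b1010, row AND col = 0b10 = 2; 2 != 10 -> empty
(18,15): row=0b10010, col=0b1111, row AND col = 0b10 = 2; 2 != 15 -> empty

Answer: no no yes yes no no no no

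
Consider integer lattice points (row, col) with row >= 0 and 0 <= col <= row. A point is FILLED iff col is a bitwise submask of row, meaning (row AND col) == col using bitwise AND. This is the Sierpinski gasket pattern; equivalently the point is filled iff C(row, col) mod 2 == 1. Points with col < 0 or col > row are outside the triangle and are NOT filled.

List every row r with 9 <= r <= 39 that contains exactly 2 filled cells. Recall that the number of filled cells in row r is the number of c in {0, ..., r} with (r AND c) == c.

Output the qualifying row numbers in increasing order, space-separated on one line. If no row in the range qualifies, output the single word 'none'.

Row r has 2^popcount(r) filled cells, so we need popcount(r) = log2(2) = 1.
Scan r = 9..39 and keep those with exactly 1 one-bits:
r=9=1001 popcount=2 -> skip
r=10=1010 popcount=2 -> skip
r=11=1011 popcount=3 -> skip
r=12=1100 popcount=2 -> skip
r=13=1101 popcount=3 -> skip
r=14=1110 popcount=3 -> skip
r=15=1111 popcount=4 -> skip
r=16=10000 popcount=1 -> KEEP
r=17=10001 popcount=2 -> skip
r=18=10010 popcount=2 -> skip
r=19=10011 popcount=3 -> skip
r=20=10100 popcount=2 -> skip
r=21=10101 popcount=3 -> skip
r=22=10110 popcount=3 -> skip
r=23=10111 popcount=4 -> skip
r=24=11000 popcount=2 -> skip
r=25=11001 popcount=3 -> skip
r=26=11010 popcount=3 -> skip
r=27=11011 popcount=4 -> skip
r=28=11100 popcount=3 -> skip
r=29=11101 popcount=4 -> skip
r=30=11110 popcount=4 -> skip
r=31=11111 popcount=5 -> skip
r=32=100000 popcount=1 -> KEEP
r=33=100001 popcount=2 -> skip
r=34=100010 popcount=2 -> skip
r=35=100011 popcount=3 -> skip
r=36=100100 popcount=2 -> skip
r=37=100101 popcount=3 -> skip
r=38=100110 popcount=3 -> skip
r=39=100111 popcount=4 -> skip
Kept rows: 16 32

Answer: 16 32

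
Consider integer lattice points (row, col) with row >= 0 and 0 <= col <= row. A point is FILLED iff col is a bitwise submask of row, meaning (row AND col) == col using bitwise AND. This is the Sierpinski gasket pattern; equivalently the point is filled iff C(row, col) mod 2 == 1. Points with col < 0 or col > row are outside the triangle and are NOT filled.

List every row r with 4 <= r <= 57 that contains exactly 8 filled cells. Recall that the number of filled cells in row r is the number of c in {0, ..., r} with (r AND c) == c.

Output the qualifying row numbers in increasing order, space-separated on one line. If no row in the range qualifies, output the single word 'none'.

Answer: 7 11 13 14 19 21 22 25 26 28 35 37 38 41 42 44 49 50 52 56

Derivation:
Row r has 2^popcount(r) filled cells, so we need popcount(r) = log2(8) = 3.
Scan r = 4..57 and keep those with exactly 3 one-bits:
r=4=100 popcount=1 -> skip
r=5=101 popcount=2 -> skip
r=6=110 popcount=2 -> skip
r=7=111 popcount=3 -> KEEP
r=8=1000 popcount=1 -> skip
r=9=1001 popcount=2 -> skip
r=10=1010 popcount=2 -> skip
r=11=1011 popcount=3 -> KEEP
r=12=1100 popcount=2 -> skip
r=13=1101 popcount=3 -> KEEP
r=14=1110 popcount=3 -> KEEP
r=15=1111 popcount=4 -> skip
r=16=10000 popcount=1 -> skip
r=17=10001 popcount=2 -> skip
r=18=10010 popcount=2 -> skip
r=19=10011 popcount=3 -> KEEP
r=20=10100 popcount=2 -> skip
r=21=10101 popcount=3 -> KEEP
r=22=10110 popcount=3 -> KEEP
r=23=10111 popcount=4 -> skip
r=24=11000 popcount=2 -> skip
r=25=11001 popcount=3 -> KEEP
r=26=11010 popcount=3 -> KEEP
r=27=11011 popcount=4 -> skip
r=28=11100 popcount=3 -> KEEP
r=29=11101 popcount=4 -> skip
r=30=11110 popcount=4 -> skip
r=31=11111 popcount=5 -> skip
r=32=100000 popcount=1 -> skip
r=33=100001 popcount=2 -> skip
r=34=100010 popcount=2 -> skip
r=35=100011 popcount=3 -> KEEP
r=36=100100 popcount=2 -> skip
r=37=100101 popcount=3 -> KEEP
r=38=100110 popcount=3 -> KEEP
r=39=100111 popcount=4 -> skip
r=40=101000 popcount=2 -> skip
r=41=101001 popcount=3 -> KEEP
r=42=101010 popcount=3 -> KEEP
r=43=101011 popcount=4 -> skip
r=44=101100 popcount=3 -> KEEP
r=45=101101 popcount=4 -> skip
r=46=101110 popcount=4 -> skip
r=47=101111 popcount=5 -> skip
r=48=110000 popcount=2 -> skip
r=49=110001 popcount=3 -> KEEP
r=50=110010 popcount=3 -> KEEP
r=51=110011 popcount=4 -> skip
r=52=110100 popcount=3 -> KEEP
r=53=110101 popcount=4 -> skip
r=54=110110 popcount=4 -> skip
r=55=110111 popcount=5 -> skip
r=56=111000 popcount=3 -> KEEP
r=57=111001 popcount=4 -> skip
Kept rows: 7 11 13 14 19 21 22 25 26 28 35 37 38 41 42 44 49 50 52 56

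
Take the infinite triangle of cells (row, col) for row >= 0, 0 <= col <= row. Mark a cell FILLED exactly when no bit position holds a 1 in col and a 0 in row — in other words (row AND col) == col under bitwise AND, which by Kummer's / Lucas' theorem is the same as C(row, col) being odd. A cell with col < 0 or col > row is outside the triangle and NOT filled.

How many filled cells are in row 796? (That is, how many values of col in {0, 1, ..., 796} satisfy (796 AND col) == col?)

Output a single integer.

Answer: 32

Derivation:
796 in binary = 1100011100
popcount(796) = number of 1-bits in 1100011100 = 5
A col c satisfies (796 AND c) == c iff every set bit of c is also set in 796; each of the 5 set bits of 796 can independently be on or off in c.
count = 2^5 = 32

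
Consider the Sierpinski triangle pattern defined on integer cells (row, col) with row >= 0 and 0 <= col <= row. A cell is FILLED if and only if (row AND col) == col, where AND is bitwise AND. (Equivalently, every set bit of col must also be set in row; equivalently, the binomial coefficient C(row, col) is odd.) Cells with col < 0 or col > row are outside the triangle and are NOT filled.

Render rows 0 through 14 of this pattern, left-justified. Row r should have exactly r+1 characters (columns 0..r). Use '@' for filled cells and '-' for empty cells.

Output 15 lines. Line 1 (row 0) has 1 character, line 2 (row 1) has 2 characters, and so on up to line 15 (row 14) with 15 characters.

Answer: @
@@
@-@
@@@@
@---@
@@--@@
@-@-@-@
@@@@@@@@
@-------@
@@------@@
@-@-----@-@
@@@@----@@@@
@---@---@---@
@@--@@--@@--@@
@-@-@-@-@-@-@-@

Derivation:
r0=0: @
r1=1: @@
r2=10: @-@
r3=11: @@@@
r4=100: @---@
r5=101: @@--@@
r6=110: @-@-@-@
r7=111: @@@@@@@@
r8=1000: @-------@
r9=1001: @@------@@
r10=1010: @-@-----@-@
r11=1011: @@@@----@@@@
r12=1100: @---@---@---@
r13=1101: @@--@@--@@--@@
r14=1110: @-@-@-@-@-@-@-@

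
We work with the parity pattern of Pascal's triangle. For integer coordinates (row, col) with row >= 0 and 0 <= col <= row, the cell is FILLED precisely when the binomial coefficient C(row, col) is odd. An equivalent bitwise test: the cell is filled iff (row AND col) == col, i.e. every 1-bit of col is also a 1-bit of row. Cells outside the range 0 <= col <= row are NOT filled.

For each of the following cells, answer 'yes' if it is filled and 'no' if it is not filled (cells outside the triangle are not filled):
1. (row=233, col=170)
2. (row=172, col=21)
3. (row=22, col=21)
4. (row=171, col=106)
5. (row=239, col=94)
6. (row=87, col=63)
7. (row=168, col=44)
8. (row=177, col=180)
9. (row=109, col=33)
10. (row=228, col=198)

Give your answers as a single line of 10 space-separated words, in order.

Answer: no no no no no no no no yes no

Derivation:
(233,170): row=0b11101001, col=0b10101010, row AND col = 0b10101000 = 168; 168 != 170 -> empty
(172,21): row=0b10101100, col=0b10101, row AND col = 0b100 = 4; 4 != 21 -> empty
(22,21): row=0b10110, col=0b10101, row AND col = 0b10100 = 20; 20 != 21 -> empty
(171,106): row=0b10101011, col=0b1101010, row AND col = 0b101010 = 42; 42 != 106 -> empty
(239,94): row=0b11101111, col=0b1011110, row AND col = 0b1001110 = 78; 78 != 94 -> empty
(87,63): row=0b1010111, col=0b111111, row AND col = 0b10111 = 23; 23 != 63 -> empty
(168,44): row=0b10101000, col=0b101100, row AND col = 0b101000 = 40; 40 != 44 -> empty
(177,180): col outside [0, 177] -> not filled
(109,33): row=0b1101101, col=0b100001, row AND col = 0b100001 = 33; 33 == 33 -> filled
(228,198): row=0b11100100, col=0b11000110, row AND col = 0b11000100 = 196; 196 != 198 -> empty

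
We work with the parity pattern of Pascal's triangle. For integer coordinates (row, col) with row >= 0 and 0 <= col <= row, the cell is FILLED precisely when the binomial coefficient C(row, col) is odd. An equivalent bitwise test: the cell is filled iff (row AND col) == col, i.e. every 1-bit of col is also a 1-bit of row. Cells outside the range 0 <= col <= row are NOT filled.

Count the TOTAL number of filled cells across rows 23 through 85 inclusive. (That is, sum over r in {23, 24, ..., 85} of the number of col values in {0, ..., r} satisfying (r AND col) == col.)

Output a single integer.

Answer: 832

Derivation:
r23=10111 pc4: +16 =16
r24=11000 pc2: +4 =20
r25=11001 pc3: +8 =28
r26=11010 pc3: +8 =36
r27=11011 pc4: +16 =52
r28=11100 pc3: +8 =60
r29=11101 pc4: +16 =76
r30=11110 pc4: +16 =92
r31=11111 pc5: +32 =124
r32=100000 pc1: +2 =126
r33=100001 pc2: +4 =130
r34=100010 pc2: +4 =134
r35=100011 pc3: +8 =142
r36=100100 pc2: +4 =146
r37=100101 pc3: +8 =154
r38=100110 pc3: +8 =162
r39=100111 pc4: +16 =178
r40=101000 pc2: +4 =182
r41=101001 pc3: +8 =190
r42=101010 pc3: +8 =198
r43=101011 pc4: +16 =214
r44=101100 pc3: +8 =222
r45=101101 pc4: +16 =238
r46=101110 pc4: +16 =254
r47=101111 pc5: +32 =286
r48=110000 pc2: +4 =290
r49=110001 pc3: +8 =298
r50=110010 pc3: +8 =306
r51=110011 pc4: +16 =322
r52=110100 pc3: +8 =330
r53=110101 pc4: +16 =346
r54=110110 pc4: +16 =362
r55=110111 pc5: +32 =394
r56=111000 pc3: +8 =402
r57=111001 pc4: +16 =418
r58=111010 pc4: +16 =434
r59=111011 pc5: +32 =466
r60=111100 pc4: +16 =482
r61=111101 pc5: +32 =514
r62=111110 pc5: +32 =546
r63=111111 pc6: +64 =610
r64=1000000 pc1: +2 =612
r65=1000001 pc2: +4 =616
r66=1000010 pc2: +4 =620
r67=1000011 pc3: +8 =628
r68=1000100 pc2: +4 =632
r69=1000101 pc3: +8 =640
r70=1000110 pc3: +8 =648
r71=1000111 pc4: +16 =664
r72=1001000 pc2: +4 =668
r73=1001001 pc3: +8 =676
r74=1001010 pc3: +8 =684
r75=1001011 pc4: +16 =700
r76=1001100 pc3: +8 =708
r77=1001101 pc4: +16 =724
r78=1001110 pc4: +16 =740
r79=1001111 pc5: +32 =772
r80=1010000 pc2: +4 =776
r81=1010001 pc3: +8 =784
r82=1010010 pc3: +8 =792
r83=1010011 pc4: +16 =808
r84=1010100 pc3: +8 =816
r85=1010101 pc4: +16 =832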